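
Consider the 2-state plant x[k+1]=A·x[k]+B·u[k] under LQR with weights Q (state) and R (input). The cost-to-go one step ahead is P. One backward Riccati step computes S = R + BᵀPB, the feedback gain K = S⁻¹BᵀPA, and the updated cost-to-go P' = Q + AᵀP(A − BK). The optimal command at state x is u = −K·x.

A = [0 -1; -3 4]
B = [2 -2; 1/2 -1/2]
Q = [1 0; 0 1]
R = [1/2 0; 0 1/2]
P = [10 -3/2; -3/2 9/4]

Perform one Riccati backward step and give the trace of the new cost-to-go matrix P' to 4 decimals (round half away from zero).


BᵀP = [19.2500 -1.8750; -19.2500 1.8750]
S = R + BᵀPB = [1/2 0; 0 1/2] + [37.5625 -37.5625; -37.5625 37.5625] = [38.0625 -37.5625; -37.5625 38.0625]
BᵀPA = [5.6250 -26.7500; -5.6250 26.7500]
K = S⁻¹·BᵀPA = [0.0744 -0.3537; -0.0744 0.3537]
A−BK = [-0.2975 0.4149; -3.0744 4.3537]
AᵀP(A−BK) = [19.4132 -27.5207; -27.5207 39.0760]
P' = Q + AᵀP(A−BK) = [20.4132 -27.5207; -27.5207 40.0760]
tr(P') = 60.4893

60.4893


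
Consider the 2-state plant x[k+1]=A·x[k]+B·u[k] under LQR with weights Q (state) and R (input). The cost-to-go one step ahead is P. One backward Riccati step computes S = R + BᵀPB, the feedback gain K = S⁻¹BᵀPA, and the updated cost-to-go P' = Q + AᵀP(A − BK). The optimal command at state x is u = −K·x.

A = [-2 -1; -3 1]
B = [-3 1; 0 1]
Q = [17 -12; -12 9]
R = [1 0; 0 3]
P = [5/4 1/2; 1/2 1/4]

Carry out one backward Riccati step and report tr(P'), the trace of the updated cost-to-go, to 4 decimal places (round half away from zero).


BᵀP = [-3.7500 -1.5000; 1.7500 0.7500]
S = R + BᵀPB = [1 0; 0 3] + [11.2500 -5.2500; -5.2500 2.5000] = [12.2500 -5.2500; -5.2500 5.5000]
BᵀPA = [12.0000 2.2500; -5.7500 -1.0000]
K = S⁻¹·BᵀPA = [0.8995 0.1790; -0.1868 -0.0110]
A−BK = [0.8854 -0.4521; -2.8132 1.0110]
AᵀP(A−BK) = [1.3815 0.0392; 0.0392 0.0863]
P' = Q + AᵀP(A−BK) = [18.3815 -11.9608; -11.9608 9.0863]
tr(P') = 27.4678

27.4678


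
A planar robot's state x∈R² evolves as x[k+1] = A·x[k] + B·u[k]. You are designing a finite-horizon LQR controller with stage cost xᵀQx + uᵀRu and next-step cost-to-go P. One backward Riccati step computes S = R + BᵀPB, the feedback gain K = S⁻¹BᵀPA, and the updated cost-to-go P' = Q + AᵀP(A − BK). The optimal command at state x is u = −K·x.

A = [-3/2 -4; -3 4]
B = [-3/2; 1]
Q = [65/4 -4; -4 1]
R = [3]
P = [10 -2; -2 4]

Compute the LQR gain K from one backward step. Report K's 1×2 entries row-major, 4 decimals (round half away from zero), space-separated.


0.1268 2.7042

BᵀP = [-17.0000 7.0000]
S = R + BᵀPB = [3] + [32.5000] = [35.5000]
BᵀPA = [4.5000 96.0000]
K = S⁻¹·BᵀPA = [0.1268 2.7042]
A−BK = [-1.3099 0.0563; -3.1268 1.2958]
AᵀP(A−BK) = [39.9296 -12.1690; -12.1690 28.3944]
P' = Q + AᵀP(A−BK) = [56.1796 -16.1690; -16.1690 29.3944]
tr(P') = 85.5739


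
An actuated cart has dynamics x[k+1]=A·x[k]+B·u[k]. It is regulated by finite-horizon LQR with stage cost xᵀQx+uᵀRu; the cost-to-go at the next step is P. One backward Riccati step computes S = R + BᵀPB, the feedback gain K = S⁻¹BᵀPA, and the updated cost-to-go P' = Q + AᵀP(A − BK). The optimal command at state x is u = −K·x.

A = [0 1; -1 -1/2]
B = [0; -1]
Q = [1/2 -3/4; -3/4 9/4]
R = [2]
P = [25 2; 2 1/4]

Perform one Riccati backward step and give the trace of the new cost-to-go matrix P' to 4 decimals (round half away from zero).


BᵀP = [-2.0000 -0.2500]
S = R + BᵀPB = [2] + [0.2500] = [2.2500]
BᵀPA = [0.2500 -1.8750]
K = S⁻¹·BᵀPA = [0.1111 -0.8333]
A−BK = [0.0000 1.0000; -0.8889 -1.3333]
AᵀP(A−BK) = [0.2222 -1.6667; -1.6667 21.5000]
P' = Q + AᵀP(A−BK) = [0.7222 -2.4167; -2.4167 23.7500]
tr(P') = 24.4722

24.4722


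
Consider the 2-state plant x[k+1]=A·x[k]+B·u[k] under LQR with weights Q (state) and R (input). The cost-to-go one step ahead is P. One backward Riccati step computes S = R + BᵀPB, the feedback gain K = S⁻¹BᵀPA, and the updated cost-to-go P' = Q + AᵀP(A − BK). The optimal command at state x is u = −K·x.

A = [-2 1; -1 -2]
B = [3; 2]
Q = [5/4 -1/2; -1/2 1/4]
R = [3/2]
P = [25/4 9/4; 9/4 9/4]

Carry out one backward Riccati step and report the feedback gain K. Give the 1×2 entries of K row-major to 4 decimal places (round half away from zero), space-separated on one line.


BᵀP = [23.2500 11.2500]
S = R + BᵀPB = [3/2] + [92.2500] = [93.7500]
BᵀPA = [-57.7500 0.7500]
K = S⁻¹·BᵀPA = [-0.6160 0.0080]
A−BK = [-0.1520 0.9760; 0.2320 -2.0160]
AᵀP(A−BK) = [0.6760 -0.7880; -0.7880 6.2440]
P' = Q + AᵀP(A−BK) = [1.9260 -1.2880; -1.2880 6.4940]
tr(P') = 8.4200

-0.6160 0.0080


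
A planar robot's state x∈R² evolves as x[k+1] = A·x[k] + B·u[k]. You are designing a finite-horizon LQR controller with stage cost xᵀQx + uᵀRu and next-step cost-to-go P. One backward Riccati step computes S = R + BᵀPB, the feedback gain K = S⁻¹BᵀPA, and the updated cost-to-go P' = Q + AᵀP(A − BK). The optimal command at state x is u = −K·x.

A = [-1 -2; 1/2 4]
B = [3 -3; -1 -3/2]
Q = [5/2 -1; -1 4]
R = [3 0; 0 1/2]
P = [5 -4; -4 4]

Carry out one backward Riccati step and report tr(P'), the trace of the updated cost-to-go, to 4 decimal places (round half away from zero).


BᵀP = [19.0000 -16.0000; -9.0000 6.0000]
S = R + BᵀPB = [3 0; 0 1/2] + [73.0000 -33.0000; -33.0000 18.0000] = [76.0000 -33.0000; -33.0000 18.5000]
BᵀPA = [-27.0000 -102.0000; 12.0000 42.0000]
K = S⁻¹·BᵀPA = [-0.3265 -1.5804; 0.0662 -0.5489]
A−BK = [0.1782 1.0946; 0.2729 1.5962]
AᵀP(A−BK) = [0.3896 1.9148; 1.9148 9.8486]
P' = Q + AᵀP(A−BK) = [2.8896 0.9148; 0.9148 13.8486]
tr(P') = 16.7382

16.7382


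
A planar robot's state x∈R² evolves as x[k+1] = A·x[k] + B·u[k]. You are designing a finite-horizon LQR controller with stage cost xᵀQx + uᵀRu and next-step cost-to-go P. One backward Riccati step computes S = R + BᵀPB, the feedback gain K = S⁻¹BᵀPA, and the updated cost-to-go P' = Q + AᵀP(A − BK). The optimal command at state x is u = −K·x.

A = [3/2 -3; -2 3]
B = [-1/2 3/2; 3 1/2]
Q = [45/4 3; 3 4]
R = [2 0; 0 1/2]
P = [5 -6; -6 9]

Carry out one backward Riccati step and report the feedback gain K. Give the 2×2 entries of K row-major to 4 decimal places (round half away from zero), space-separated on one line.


BᵀP = [-20.5000 30.0000; 4.5000 -4.5000]
S = R + BᵀPB = [2 0; 0 1/2] + [100.2500 -15.7500; -15.7500 4.5000] = [102.2500 -15.7500; -15.7500 5.0000]
BᵀPA = [-90.7500 151.5000; 15.7500 -27.0000]
K = S⁻¹·BᵀPA = [-0.7815 1.2624; 0.6882 -1.4234]
A−BK = [0.0769 -0.2337; 0.0005 -0.0755]
AᵀP(A−BK) = [1.4875 -2.5177; -2.5177 4.3130]
P' = Q + AᵀP(A−BK) = [12.7375 0.4823; 0.4823 8.3130]
tr(P') = 21.0505

-0.7815 1.2624 0.6882 -1.4234


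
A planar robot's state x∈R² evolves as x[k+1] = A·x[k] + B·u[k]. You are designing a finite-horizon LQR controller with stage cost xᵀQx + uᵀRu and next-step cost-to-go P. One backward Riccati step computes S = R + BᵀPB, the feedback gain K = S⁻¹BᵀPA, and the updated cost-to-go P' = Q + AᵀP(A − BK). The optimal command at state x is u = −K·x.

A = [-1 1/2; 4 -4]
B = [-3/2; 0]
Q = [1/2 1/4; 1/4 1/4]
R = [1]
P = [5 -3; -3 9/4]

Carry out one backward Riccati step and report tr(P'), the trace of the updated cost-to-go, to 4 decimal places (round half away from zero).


BᵀP = [-7.5000 4.5000]
S = R + BᵀPB = [1] + [11.2500] = [12.2500]
BᵀPA = [25.5000 -21.7500]
K = S⁻¹·BᵀPA = [2.0816 -1.7755]
A−BK = [2.1224 -2.1633; 4.0000 -4.0000]
AᵀP(A−BK) = [11.9184 -11.2245; -11.2245 10.6327]
P' = Q + AᵀP(A−BK) = [12.4184 -10.9745; -10.9745 10.8827]
tr(P') = 23.3010

23.3010


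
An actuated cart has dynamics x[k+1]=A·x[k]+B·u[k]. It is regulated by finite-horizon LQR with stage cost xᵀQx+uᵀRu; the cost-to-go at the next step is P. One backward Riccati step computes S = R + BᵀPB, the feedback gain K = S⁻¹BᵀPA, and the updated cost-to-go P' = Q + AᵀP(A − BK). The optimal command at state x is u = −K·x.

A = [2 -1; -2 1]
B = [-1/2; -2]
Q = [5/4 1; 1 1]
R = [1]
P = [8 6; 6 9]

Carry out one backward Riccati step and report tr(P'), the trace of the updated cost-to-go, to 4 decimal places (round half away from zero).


BᵀP = [-16.0000 -21.0000]
S = R + BᵀPB = [1] + [50.0000] = [51.0000]
BᵀPA = [10.0000 -5.0000]
K = S⁻¹·BᵀPA = [0.1961 -0.0980]
A−BK = [2.0980 -1.0490; -1.6078 0.8039]
AᵀP(A−BK) = [18.0392 -9.0196; -9.0196 4.5098]
P' = Q + AᵀP(A−BK) = [19.2892 -8.0196; -8.0196 5.5098]
tr(P') = 24.7990

24.7990


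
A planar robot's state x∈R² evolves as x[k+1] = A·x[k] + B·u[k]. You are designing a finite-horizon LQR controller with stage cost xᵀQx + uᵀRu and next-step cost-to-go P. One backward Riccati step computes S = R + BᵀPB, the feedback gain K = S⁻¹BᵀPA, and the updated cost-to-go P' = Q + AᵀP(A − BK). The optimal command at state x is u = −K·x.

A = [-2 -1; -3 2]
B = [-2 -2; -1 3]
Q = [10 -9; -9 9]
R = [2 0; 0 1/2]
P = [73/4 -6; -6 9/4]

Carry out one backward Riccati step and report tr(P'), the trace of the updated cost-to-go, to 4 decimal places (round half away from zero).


21.4143

BᵀP = [-30.5000 9.7500; -54.5000 18.7500]
S = R + BᵀPB = [2 0; 0 1/2] + [51.2500 90.2500; 90.2500 165.2500] = [53.2500 90.2500; 90.2500 165.7500]
BᵀPA = [31.7500 50.0000; 52.7500 92.0000]
K = S⁻¹·BᵀPA = [0.7368 -0.0228; -0.0830 0.5674]
A−BK = [-0.6922 0.0894; -2.0143 0.2749]
AᵀP(A−BK) = [2.2312 -0.2101; -0.2101 0.1830]
P' = Q + AᵀP(A−BK) = [12.2312 -9.2101; -9.2101 9.1830]
tr(P') = 21.4143


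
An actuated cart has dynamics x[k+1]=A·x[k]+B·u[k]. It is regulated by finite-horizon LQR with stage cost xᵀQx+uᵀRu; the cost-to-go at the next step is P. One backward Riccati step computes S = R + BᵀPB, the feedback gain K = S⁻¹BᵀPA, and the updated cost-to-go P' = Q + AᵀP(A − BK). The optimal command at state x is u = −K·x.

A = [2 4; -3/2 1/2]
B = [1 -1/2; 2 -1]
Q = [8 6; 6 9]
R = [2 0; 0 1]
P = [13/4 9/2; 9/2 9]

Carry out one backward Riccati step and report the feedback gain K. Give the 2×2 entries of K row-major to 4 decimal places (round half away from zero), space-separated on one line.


-0.1053 0.6856 0.1053 -0.6856

BᵀP = [12.2500 22.5000; -6.1250 -11.2500]
S = R + BᵀPB = [2 0; 0 1] + [57.2500 -28.6250; -28.6250 14.3125] = [59.2500 -28.6250; -28.6250 15.3125]
BᵀPA = [-9.2500 60.2500; 4.6250 -30.1250]
K = S⁻¹·BᵀPA = [-0.1053 0.6856; 0.1053 -0.6856]
A−BK = [2.1579 2.9716; -1.1842 -1.5569]
AᵀP(A−BK) = [4.7895 6.2632; 6.2632 10.2859]
P' = Q + AᵀP(A−BK) = [12.7895 12.2632; 12.2632 19.2859]
tr(P') = 32.0754


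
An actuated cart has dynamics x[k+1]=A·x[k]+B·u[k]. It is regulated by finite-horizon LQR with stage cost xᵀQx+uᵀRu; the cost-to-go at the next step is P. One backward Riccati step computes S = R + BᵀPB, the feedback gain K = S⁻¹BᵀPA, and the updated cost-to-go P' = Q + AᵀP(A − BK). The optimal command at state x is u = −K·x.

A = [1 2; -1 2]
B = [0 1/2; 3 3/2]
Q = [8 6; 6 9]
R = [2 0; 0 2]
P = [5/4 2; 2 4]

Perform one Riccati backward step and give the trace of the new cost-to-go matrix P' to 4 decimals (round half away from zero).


BᵀP = [6.0000 12.0000; 3.6250 7.0000]
S = R + BᵀPB = [2 0; 0 2] + [36.0000 21.0000; 21.0000 12.3125] = [38.0000 21.0000; 21.0000 14.3125]
BᵀPA = [-6.0000 36.0000; -3.3750 21.2500]
K = S⁻¹·BᵀPA = [-0.1458 0.6707; -0.0219 0.5006]
A−BK = [1.0109 1.7497; -0.5298 -0.7631]
AᵀP(A−BK) = [0.3013 0.2139; 0.2139 2.2163]
P' = Q + AᵀP(A−BK) = [8.3013 6.2139; 6.2139 11.2163]
tr(P') = 19.5176

19.5176


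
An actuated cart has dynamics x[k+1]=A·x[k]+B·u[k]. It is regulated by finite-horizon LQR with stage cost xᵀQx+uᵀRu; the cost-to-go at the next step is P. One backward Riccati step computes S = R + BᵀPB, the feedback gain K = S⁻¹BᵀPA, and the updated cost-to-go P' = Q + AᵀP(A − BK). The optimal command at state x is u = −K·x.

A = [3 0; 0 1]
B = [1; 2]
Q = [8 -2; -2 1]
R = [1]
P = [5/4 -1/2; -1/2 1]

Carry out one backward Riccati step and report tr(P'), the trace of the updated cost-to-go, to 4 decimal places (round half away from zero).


20.5882

BᵀP = [0.2500 1.5000]
S = R + BᵀPB = [1] + [3.2500] = [4.2500]
BᵀPA = [0.7500 1.5000]
K = S⁻¹·BᵀPA = [0.1765 0.3529]
A−BK = [2.8235 -0.3529; -0.3529 0.2941]
AᵀP(A−BK) = [11.1176 -1.7647; -1.7647 0.4706]
P' = Q + AᵀP(A−BK) = [19.1176 -3.7647; -3.7647 1.4706]
tr(P') = 20.5882


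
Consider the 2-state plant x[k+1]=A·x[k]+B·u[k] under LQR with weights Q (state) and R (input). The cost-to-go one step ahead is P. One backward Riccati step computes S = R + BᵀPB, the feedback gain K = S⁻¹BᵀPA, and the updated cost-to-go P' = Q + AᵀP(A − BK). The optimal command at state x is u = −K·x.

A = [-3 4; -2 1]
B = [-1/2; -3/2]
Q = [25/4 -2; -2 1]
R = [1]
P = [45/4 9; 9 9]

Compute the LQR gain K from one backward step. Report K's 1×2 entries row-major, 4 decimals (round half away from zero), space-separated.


2.4859 -2.5158

BᵀP = [-19.1250 -18.0000]
S = R + BᵀPB = [1] + [36.5625] = [37.5625]
BᵀPA = [93.3750 -94.5000]
K = S⁻¹·BᵀPA = [2.4859 -2.5158]
A−BK = [-1.7571 2.7421; 1.7288 -2.7737]
AᵀP(A−BK) = [13.1331 -17.0865; -17.0865 23.2562]
P' = Q + AᵀP(A−BK) = [19.3831 -19.0865; -19.0865 24.2562]
tr(P') = 43.6394


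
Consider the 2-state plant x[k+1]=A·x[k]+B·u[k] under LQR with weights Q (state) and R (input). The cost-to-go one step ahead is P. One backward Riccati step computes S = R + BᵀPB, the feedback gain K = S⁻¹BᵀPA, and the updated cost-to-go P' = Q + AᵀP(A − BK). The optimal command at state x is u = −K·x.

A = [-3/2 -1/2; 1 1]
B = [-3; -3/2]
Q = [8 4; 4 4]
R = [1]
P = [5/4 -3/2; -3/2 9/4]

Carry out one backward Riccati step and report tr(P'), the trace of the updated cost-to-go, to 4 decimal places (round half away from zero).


21.7152

BᵀP = [-1.5000 1.1250]
S = R + BᵀPB = [1] + [2.8125] = [3.8125]
BᵀPA = [3.3750 1.8750]
K = S⁻¹·BᵀPA = [0.8852 0.4918]
A−BK = [1.1557 0.9754; 2.3279 1.7377]
AᵀP(A−BK) = [6.5748 4.5277; 4.5277 3.1404]
P' = Q + AᵀP(A−BK) = [14.5748 8.5277; 8.5277 7.1404]
tr(P') = 21.7152


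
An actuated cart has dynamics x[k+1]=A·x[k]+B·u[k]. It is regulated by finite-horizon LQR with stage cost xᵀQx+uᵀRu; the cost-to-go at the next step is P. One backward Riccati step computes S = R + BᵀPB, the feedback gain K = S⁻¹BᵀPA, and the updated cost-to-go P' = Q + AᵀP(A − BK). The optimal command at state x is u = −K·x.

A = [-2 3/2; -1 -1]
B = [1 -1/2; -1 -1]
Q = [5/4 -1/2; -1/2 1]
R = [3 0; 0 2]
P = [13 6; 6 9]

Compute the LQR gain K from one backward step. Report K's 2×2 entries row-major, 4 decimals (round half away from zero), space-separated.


BᵀP = [7.0000 -3.0000; -12.5000 -12.0000]
S = R + BᵀPB = [3 0; 0 2] + [10.0000 -0.5000; -0.5000 18.2500] = [13.0000 -0.5000; -0.5000 20.2500]
BᵀPA = [-11.0000 13.5000; 37.0000 -6.7500]
K = S⁻¹·BᵀPA = [-0.7766 1.0266; 1.8080 -0.3080]
A−BK = [-0.3194 0.3194; 0.0314 -0.2814]
AᵀP(A−BK) = [9.5618 -4.3118; -4.3118 4.3118]
P' = Q + AᵀP(A−BK) = [10.8118 -4.8118; -4.8118 5.3118]
tr(P') = 16.1236

-0.7766 1.0266 1.8080 -0.3080


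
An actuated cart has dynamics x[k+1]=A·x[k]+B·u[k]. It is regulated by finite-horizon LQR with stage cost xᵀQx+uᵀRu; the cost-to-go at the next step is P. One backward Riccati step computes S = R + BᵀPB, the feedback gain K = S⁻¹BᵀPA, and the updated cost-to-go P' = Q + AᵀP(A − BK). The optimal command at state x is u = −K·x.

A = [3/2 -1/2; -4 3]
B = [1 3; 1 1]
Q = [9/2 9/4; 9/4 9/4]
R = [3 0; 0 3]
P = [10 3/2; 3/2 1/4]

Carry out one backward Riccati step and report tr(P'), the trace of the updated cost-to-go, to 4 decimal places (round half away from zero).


BᵀP = [11.5000 1.7500; 31.5000 4.7500]
S = R + BᵀPB = [3 0; 0 3] + [13.2500 36.2500; 36.2500 99.2500] = [16.2500 36.2500; 36.2500 102.2500]
BᵀPA = [10.2500 -0.5000; 28.2500 -1.5000]
K = S⁻¹·BᵀPA = [0.0691 0.0094; 0.2518 -0.0180]
A−BK = [0.6755 -0.4554; -4.3209 3.0086]
AᵀP(A−BK) = [0.6788 -0.3378; -0.3378 0.2277]
P' = Q + AᵀP(A−BK) = [5.1788 1.9122; 1.9122 2.4777]
tr(P') = 7.6565

7.6565


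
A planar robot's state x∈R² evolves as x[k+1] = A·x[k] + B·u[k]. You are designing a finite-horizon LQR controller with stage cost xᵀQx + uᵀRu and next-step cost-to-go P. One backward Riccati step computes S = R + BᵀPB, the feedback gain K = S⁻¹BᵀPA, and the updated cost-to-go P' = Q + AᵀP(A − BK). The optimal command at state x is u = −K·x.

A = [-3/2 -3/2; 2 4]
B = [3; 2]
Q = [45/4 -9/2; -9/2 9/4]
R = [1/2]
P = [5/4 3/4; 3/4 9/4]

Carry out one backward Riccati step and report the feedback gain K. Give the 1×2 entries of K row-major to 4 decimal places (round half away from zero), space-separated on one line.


0.1891 0.6429

BᵀP = [5.2500 6.7500]
S = R + BᵀPB = [1/2] + [29.2500] = [29.7500]
BᵀPA = [5.6250 19.1250]
K = S⁻¹·BᵀPA = [0.1891 0.6429]
A−BK = [-2.0672 -3.4286; 1.6218 2.7143]
AᵀP(A−BK) = [6.2489 10.4464; 10.4464 17.5179]
P' = Q + AᵀP(A−BK) = [17.4989 5.9464; 5.9464 19.7679]
tr(P') = 37.2668


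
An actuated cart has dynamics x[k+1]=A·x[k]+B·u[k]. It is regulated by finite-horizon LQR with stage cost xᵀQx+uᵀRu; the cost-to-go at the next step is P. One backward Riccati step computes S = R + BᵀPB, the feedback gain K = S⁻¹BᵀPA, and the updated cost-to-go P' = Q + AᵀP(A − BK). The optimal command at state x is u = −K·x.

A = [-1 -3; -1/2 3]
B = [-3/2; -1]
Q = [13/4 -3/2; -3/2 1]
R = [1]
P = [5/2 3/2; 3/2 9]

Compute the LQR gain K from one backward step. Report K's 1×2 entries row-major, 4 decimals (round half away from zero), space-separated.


BᵀP = [-5.2500 -11.2500]
S = R + BᵀPB = [1] + [19.1250] = [20.1250]
BᵀPA = [10.8750 -18.0000]
K = S⁻¹·BᵀPA = [0.5404 -0.8944]
A−BK = [-0.1894 -4.3416; 0.0404 2.1056]
AᵀP(A−BK) = [0.3734 1.4767; 1.4767 60.4006]
P' = Q + AᵀP(A−BK) = [3.6234 -0.0233; -0.0233 61.4006]
tr(P') = 65.0241

0.5404 -0.8944


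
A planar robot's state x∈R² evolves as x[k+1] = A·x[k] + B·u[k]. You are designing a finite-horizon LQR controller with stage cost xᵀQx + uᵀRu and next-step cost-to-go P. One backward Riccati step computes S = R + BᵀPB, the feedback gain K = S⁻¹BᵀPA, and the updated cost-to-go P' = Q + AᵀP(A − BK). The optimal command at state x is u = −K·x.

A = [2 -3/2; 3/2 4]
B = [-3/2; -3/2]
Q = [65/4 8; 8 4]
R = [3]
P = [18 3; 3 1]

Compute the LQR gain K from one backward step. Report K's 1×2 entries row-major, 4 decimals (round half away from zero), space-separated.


-1.2152 0.3924

BᵀP = [-31.5000 -6.0000]
S = R + BᵀPB = [3] + [56.2500] = [59.2500]
BᵀPA = [-72.0000 23.2500]
K = S⁻¹·BᵀPA = [-1.2152 0.3924]
A−BK = [0.1772 -0.9114; -0.3228 4.5886]
AᵀP(A−BK) = [4.7563 -2.4968; -2.4968 11.3766]
P' = Q + AᵀP(A−BK) = [21.0063 5.5032; 5.5032 15.3766]
tr(P') = 36.3829


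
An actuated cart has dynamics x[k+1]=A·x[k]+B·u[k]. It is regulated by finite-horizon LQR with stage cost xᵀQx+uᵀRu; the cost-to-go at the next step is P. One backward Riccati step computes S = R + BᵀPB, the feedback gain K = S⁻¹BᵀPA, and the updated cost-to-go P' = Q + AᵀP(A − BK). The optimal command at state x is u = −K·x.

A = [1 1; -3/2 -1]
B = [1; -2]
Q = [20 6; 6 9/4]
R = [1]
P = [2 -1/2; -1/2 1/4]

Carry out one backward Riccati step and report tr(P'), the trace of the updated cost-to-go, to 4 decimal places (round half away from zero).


23.5208

BᵀP = [3.0000 -1.0000]
S = R + BᵀPB = [1] + [5.0000] = [6.0000]
BᵀPA = [4.5000 4.0000]
K = S⁻¹·BᵀPA = [0.7500 0.6667]
A−BK = [0.2500 0.3333; 0.0000 0.3333]
AᵀP(A−BK) = [0.6875 0.6250; 0.6250 0.5833]
P' = Q + AᵀP(A−BK) = [20.6875 6.6250; 6.6250 2.8333]
tr(P') = 23.5208


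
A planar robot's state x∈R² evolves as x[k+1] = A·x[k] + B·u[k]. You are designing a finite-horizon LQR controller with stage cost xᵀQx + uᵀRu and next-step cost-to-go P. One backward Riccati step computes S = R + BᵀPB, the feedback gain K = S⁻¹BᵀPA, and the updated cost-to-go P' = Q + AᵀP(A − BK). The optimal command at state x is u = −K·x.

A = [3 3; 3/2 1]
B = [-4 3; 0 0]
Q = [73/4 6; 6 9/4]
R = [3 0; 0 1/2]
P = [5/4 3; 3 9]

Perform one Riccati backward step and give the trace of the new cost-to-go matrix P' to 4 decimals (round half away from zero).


29.3633

BᵀP = [-5.0000 -12.0000; 3.7500 9.0000]
S = R + BᵀPB = [3 0; 0 1/2] + [20.0000 -15.0000; -15.0000 11.2500] = [23.0000 -15.0000; -15.0000 11.7500]
BᵀPA = [-33.0000 -27.0000; 24.7500 20.2500]
K = S⁻¹·BᵀPA = [-0.3646 -0.2983; 1.6409 1.3425]
A−BK = [-3.3812 -2.2210; 1.5000 1.0000]
AᵀP(A−BK) = [5.8550 4.1768; 4.1768 3.0083]
P' = Q + AᵀP(A−BK) = [24.1050 10.1768; 10.1768 5.2583]
tr(P') = 29.3633


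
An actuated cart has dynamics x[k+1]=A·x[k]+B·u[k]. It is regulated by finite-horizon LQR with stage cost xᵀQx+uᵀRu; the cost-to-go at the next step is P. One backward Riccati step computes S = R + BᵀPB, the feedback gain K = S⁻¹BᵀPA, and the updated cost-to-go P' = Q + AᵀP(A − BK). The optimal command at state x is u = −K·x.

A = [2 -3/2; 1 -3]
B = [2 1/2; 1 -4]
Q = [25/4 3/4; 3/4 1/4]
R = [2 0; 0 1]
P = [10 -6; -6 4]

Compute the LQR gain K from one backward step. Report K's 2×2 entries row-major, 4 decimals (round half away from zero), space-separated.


BᵀP = [14.0000 -8.0000; 29.0000 -19.0000]
S = R + BᵀPB = [2 0; 0 1] + [20.0000 39.0000; 39.0000 90.5000] = [22.0000 39.0000; 39.0000 91.5000]
BᵀPA = [20.0000 3.0000; 39.0000 13.5000]
K = S⁻¹·BᵀPA = [0.6280 -0.5122; 0.1585 0.3659]
A−BK = [0.6646 -0.6585; 1.0061 -1.0244]
AᵀP(A−BK) = [1.2561 -1.0244; -1.0244 1.0976]
P' = Q + AᵀP(A−BK) = [7.5061 -0.2744; -0.2744 1.3476]
tr(P') = 8.8537

0.6280 -0.5122 0.1585 0.3659


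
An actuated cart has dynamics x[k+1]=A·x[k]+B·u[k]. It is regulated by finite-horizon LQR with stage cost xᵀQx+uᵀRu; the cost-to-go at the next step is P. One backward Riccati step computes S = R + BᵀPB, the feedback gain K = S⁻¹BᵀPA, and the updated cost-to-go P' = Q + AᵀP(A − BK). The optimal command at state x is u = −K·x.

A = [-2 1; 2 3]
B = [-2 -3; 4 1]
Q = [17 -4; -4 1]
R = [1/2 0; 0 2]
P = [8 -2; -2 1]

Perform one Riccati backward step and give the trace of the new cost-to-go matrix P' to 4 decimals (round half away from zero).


BᵀP = [-24.0000 8.0000; -26.0000 7.0000]
S = R + BᵀPB = [1/2 0; 0 2] + [80.0000 80.0000; 80.0000 85.0000] = [80.5000 80.0000; 80.0000 87.0000]
BᵀPA = [64.0000 0.0000; 66.0000 -5.0000]
K = S⁻¹·BᵀPA = [0.4772 0.6628; 0.3198 -0.6669]
A−BK = [-0.0862 0.3248; -0.2287 1.0157]
AᵀP(A−BK) = [0.3513 -0.4010; -0.4010 1.6653]
P' = Q + AᵀP(A−BK) = [17.3513 -4.4010; -4.4010 2.6653]
tr(P') = 20.0166

20.0166


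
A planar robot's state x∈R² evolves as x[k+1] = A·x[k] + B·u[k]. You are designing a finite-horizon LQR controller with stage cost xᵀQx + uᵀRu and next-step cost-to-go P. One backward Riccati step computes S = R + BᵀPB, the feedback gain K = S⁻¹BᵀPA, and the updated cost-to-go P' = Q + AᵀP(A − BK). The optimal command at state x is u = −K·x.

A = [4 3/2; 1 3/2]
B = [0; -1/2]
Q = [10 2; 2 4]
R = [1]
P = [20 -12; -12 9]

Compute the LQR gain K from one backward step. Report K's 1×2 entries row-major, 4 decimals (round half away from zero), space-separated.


6.0000 0.6923

BᵀP = [6.0000 -4.5000]
S = R + BᵀPB = [1] + [2.2500] = [3.2500]
BᵀPA = [19.5000 2.2500]
K = S⁻¹·BᵀPA = [6.0000 0.6923]
A−BK = [4.0000 1.5000; 4.0000 1.8462]
AᵀP(A−BK) = [116.0000 30.0000; 30.0000 9.6923]
P' = Q + AᵀP(A−BK) = [126.0000 32.0000; 32.0000 13.6923]
tr(P') = 139.6923


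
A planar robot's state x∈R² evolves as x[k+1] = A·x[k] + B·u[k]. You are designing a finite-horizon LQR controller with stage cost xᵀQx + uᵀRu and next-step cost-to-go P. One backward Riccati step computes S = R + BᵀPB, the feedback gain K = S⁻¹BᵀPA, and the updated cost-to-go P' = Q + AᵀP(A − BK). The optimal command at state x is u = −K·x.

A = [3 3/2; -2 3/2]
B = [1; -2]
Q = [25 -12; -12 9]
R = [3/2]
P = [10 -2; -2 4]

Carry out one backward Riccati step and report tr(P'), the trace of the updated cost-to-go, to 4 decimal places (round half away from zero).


77.2042

BᵀP = [14.0000 -10.0000]
S = R + BᵀPB = [3/2] + [34.0000] = [35.5000]
BᵀPA = [62.0000 6.0000]
K = S⁻¹·BᵀPA = [1.7465 0.1690]
A−BK = [1.2535 1.3310; 1.4930 1.8380]
AᵀP(A−BK) = [21.7183 19.5211; 19.5211 21.4859]
P' = Q + AᵀP(A−BK) = [46.7183 7.5211; 7.5211 30.4859]
tr(P') = 77.2042


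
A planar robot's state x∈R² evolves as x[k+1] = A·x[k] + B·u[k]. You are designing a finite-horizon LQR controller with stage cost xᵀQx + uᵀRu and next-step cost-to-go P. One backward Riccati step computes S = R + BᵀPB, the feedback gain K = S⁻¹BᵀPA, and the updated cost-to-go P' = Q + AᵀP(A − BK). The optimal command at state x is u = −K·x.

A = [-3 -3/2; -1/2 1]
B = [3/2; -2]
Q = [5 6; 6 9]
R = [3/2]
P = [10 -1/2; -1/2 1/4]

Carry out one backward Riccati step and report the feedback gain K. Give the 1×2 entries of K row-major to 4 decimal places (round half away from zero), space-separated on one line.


BᵀP = [16.0000 -1.2500]
S = R + BᵀPB = [3/2] + [26.5000] = [28.0000]
BᵀPA = [-47.3750 -25.2500]
K = S⁻¹·BᵀPA = [-1.6920 -0.9018]
A−BK = [-0.4621 -0.1473; -3.8839 -0.8036]
AᵀP(A−BK) = [8.4057 3.2779; 3.2779 1.4799]
P' = Q + AᵀP(A−BK) = [13.4057 9.2779; 9.2779 10.4799]
tr(P') = 23.8856

-1.6920 -0.9018


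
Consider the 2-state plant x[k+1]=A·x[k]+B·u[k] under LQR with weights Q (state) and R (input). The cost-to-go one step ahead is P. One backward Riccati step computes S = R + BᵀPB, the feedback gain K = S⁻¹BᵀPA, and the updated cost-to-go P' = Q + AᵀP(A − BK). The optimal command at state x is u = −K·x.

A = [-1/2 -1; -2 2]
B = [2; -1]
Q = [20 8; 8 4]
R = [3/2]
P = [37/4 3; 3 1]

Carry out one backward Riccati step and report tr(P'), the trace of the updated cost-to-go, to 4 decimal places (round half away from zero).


BᵀP = [15.5000 5.0000]
S = R + BᵀPB = [3/2] + [26.0000] = [27.5000]
BᵀPA = [-17.7500 -5.5000]
K = S⁻¹·BᵀPA = [-0.6455 -0.2000]
A−BK = [0.7909 -0.6000; -2.6455 1.8000]
AᵀP(A−BK) = [0.8557 0.0750; 0.0750 0.1500]
P' = Q + AᵀP(A−BK) = [20.8557 8.0750; 8.0750 4.1500]
tr(P') = 25.0057

25.0057


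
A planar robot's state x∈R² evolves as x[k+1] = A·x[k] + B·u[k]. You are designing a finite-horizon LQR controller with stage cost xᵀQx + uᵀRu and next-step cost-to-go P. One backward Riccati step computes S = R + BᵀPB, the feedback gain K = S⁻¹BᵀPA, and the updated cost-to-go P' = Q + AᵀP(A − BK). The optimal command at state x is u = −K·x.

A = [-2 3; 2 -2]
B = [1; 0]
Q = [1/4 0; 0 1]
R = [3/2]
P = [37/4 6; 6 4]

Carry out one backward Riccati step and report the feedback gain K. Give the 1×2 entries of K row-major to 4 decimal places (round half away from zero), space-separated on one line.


BᵀP = [9.2500 6.0000]
S = R + BᵀPB = [3/2] + [9.2500] = [10.7500]
BᵀPA = [-6.5000 15.7500]
K = S⁻¹·BᵀPA = [-0.6047 1.4651]
A−BK = [-1.3953 1.5349; 2.0000 -2.0000]
AᵀP(A−BK) = [1.0698 -1.9767; -1.9767 4.1744]
P' = Q + AᵀP(A−BK) = [1.3198 -1.9767; -1.9767 5.1744]
tr(P') = 6.4942

-0.6047 1.4651


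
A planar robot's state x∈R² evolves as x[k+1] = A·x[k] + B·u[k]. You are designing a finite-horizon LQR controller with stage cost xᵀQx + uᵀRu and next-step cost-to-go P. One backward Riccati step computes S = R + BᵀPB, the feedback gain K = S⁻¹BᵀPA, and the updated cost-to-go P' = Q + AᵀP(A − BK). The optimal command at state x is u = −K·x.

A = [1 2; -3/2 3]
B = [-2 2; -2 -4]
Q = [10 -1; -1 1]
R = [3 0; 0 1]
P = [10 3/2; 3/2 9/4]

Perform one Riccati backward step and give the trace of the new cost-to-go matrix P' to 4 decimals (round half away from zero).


15.0885

BᵀP = [-23.0000 -7.5000; 14.0000 -6.0000]
S = R + BᵀPB = [3 0; 0 1] + [61.0000 -16.0000; -16.0000 52.0000] = [64.0000 -16.0000; -16.0000 53.0000]
BᵀPA = [-11.7500 -68.5000; 23.0000 10.0000]
K = S⁻¹·BᵀPA = [-0.0812 -1.1067; 0.4094 -0.1454]
A−BK = [0.0187 0.0775; -0.0247 0.2050]
AᵀP(A−BK) = [0.1909 0.2161; 0.2161 3.8976]
P' = Q + AᵀP(A−BK) = [10.1909 -0.7839; -0.7839 4.8976]
tr(P') = 15.0885


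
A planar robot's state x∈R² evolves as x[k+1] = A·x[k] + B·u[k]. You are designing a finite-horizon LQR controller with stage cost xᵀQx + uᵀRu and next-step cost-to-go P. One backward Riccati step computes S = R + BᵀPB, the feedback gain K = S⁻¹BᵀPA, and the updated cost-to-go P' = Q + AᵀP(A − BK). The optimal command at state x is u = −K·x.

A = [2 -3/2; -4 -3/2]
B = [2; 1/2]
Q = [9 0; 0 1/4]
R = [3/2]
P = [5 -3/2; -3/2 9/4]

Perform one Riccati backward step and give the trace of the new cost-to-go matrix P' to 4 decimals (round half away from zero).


BᵀP = [9.2500 -1.8750]
S = R + BᵀPB = [3/2] + [17.5625] = [19.0625]
BᵀPA = [26.0000 -11.0625]
K = S⁻¹·BᵀPA = [1.3639 -0.5803]
A−BK = [-0.7279 -0.3393; -4.6820 -1.2098]
AᵀP(A−BK) = [44.5377 9.0885; 9.0885 3.1426]
P' = Q + AᵀP(A−BK) = [53.5377 9.0885; 9.0885 3.3926]
tr(P') = 56.9303

56.9303


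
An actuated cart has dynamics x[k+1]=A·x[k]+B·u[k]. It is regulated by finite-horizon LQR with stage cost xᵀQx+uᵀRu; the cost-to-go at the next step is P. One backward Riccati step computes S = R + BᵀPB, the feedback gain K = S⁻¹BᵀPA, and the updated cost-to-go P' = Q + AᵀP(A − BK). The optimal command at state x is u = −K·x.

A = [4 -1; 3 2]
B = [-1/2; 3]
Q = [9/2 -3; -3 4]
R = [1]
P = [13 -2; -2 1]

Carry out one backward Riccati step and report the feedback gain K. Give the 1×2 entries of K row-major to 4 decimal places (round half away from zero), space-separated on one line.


BᵀP = [-12.5000 4.0000]
S = R + BᵀPB = [1] + [18.2500] = [19.2500]
BᵀPA = [-38.0000 20.5000]
K = S⁻¹·BᵀPA = [-1.9740 1.0649]
A−BK = [3.0130 -0.4675; 8.9221 -1.1948]
AᵀP(A−BK) = [93.9870 -15.5325; -15.5325 3.1688]
P' = Q + AᵀP(A−BK) = [98.4870 -18.5325; -18.5325 7.1688]
tr(P') = 105.6558

-1.9740 1.0649


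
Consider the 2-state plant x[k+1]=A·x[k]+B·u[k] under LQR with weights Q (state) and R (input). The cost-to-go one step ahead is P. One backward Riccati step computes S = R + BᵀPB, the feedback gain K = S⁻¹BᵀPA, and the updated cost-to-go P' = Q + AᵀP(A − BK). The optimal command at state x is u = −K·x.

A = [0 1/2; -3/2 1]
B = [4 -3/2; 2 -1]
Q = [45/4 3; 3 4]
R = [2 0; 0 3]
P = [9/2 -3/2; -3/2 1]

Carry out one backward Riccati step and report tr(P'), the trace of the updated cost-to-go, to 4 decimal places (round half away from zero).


BᵀP = [15.0000 -4.0000; -5.2500 1.2500]
S = R + BᵀPB = [2 0; 0 3] + [52.0000 -18.5000; -18.5000 6.6250] = [54.0000 -18.5000; -18.5000 9.6250]
BᵀPA = [6.0000 3.5000; -1.8750 -1.3750]
K = S⁻¹·BᵀPA = [0.1299 0.0465; 0.0549 -0.0535]
A−BK = [-0.4373 0.2338; -1.7049 0.8535]
AᵀP(A−BK) = [1.5734 -0.7542; -0.7542 0.3887]
P' = Q + AᵀP(A−BK) = [12.8234 2.2458; 2.2458 4.3887]
tr(P') = 17.2121

17.2121


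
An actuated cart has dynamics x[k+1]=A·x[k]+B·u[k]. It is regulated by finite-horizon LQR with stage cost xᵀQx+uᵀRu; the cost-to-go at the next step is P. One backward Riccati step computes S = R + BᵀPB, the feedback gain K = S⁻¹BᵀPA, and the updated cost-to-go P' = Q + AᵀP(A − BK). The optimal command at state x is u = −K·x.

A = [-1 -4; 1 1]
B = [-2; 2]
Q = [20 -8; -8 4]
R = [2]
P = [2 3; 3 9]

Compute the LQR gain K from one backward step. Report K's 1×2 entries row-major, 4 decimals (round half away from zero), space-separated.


BᵀP = [2.0000 12.0000]
S = R + BᵀPB = [2] + [20.0000] = [22.0000]
BᵀPA = [10.0000 4.0000]
K = S⁻¹·BᵀPA = [0.4545 0.1818]
A−BK = [-0.0909 -3.6364; 0.0909 0.6364]
AᵀP(A−BK) = [0.4545 0.1818; 0.1818 16.2727]
P' = Q + AᵀP(A−BK) = [20.4545 -7.8182; -7.8182 20.2727]
tr(P') = 40.7273

0.4545 0.1818


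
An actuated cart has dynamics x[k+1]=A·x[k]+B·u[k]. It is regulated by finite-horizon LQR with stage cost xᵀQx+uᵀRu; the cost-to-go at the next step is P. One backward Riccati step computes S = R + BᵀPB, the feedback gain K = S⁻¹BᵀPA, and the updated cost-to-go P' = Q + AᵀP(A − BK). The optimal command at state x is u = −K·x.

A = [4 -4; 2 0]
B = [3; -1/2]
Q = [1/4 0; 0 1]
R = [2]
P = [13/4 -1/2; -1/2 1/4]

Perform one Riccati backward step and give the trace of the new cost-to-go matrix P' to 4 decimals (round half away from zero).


BᵀP = [10.0000 -1.6250]
S = R + BᵀPB = [2] + [30.8125] = [32.8125]
BᵀPA = [36.7500 -40.0000]
K = S⁻¹·BᵀPA = [1.1200 -1.2190]
A−BK = [0.6400 -0.3429; 2.5600 -0.6095]
AᵀP(A−BK) = [3.8400 -3.2000; -3.2000 3.2381]
P' = Q + AᵀP(A−BK) = [4.0900 -3.2000; -3.2000 4.2381]
tr(P') = 8.3281

8.3281


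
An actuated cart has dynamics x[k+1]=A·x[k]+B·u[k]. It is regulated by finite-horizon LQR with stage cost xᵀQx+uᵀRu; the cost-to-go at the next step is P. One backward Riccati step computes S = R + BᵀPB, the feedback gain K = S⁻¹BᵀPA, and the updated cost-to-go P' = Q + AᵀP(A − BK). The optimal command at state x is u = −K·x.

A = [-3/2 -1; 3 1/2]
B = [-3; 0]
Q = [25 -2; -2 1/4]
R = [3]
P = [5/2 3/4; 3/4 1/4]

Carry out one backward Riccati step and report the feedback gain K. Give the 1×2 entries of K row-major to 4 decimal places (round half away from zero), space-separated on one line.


0.1765 0.2500

BᵀP = [-7.5000 -2.2500]
S = R + BᵀPB = [3] + [22.5000] = [25.5000]
BᵀPA = [4.5000 6.3750]
K = S⁻¹·BᵀPA = [0.1765 0.2500]
A−BK = [-0.9706 -0.2500; 3.0000 0.5000]
AᵀP(A−BK) = [0.3309 0.1875; 0.1875 0.2188]
P' = Q + AᵀP(A−BK) = [25.3309 -1.8125; -1.8125 0.4688]
tr(P') = 25.7996


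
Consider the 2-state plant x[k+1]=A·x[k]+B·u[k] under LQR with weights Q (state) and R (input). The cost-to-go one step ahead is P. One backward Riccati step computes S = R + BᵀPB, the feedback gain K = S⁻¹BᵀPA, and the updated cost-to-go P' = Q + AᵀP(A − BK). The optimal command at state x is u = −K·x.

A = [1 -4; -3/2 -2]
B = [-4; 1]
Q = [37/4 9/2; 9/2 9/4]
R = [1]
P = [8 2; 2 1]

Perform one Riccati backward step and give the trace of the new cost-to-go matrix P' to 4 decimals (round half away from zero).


18.9057

BᵀP = [-30.0000 -7.0000]
S = R + BᵀPB = [1] + [113.0000] = [114.0000]
BᵀPA = [-19.5000 134.0000]
K = S⁻¹·BᵀPA = [-0.1711 1.1754]
A−BK = [0.3158 0.7018; -1.3289 -3.1754]
AᵀP(A−BK) = [0.9145 1.9211; 1.9211 6.4912]
P' = Q + AᵀP(A−BK) = [10.1645 6.4211; 6.4211 8.7412]
tr(P') = 18.9057


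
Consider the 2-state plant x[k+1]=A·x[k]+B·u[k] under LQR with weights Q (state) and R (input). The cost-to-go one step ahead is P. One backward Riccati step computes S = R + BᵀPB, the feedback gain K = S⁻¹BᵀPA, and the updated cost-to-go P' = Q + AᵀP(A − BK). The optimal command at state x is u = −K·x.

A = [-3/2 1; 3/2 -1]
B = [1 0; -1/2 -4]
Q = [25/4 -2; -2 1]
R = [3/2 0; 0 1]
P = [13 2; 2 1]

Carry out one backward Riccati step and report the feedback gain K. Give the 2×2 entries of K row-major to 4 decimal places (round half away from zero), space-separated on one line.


BᵀP = [12.0000 1.5000; -8.0000 -4.0000]
S = R + BᵀPB = [3/2 0; 0 1] + [11.2500 -6.0000; -6.0000 16.0000] = [12.7500 -6.0000; -6.0000 17.0000]
BᵀPA = [-15.7500 10.5000; 6.0000 -4.0000]
K = S⁻¹·BᵀPA = [-1.2822 0.8548; -0.0996 0.0664]
A−BK = [-0.2178 0.1452; 0.4606 -0.3071]
AᵀP(A−BK) = [2.9035 -1.9357; -1.9357 1.2905]
P' = Q + AᵀP(A−BK) = [9.1535 -3.9357; -3.9357 2.2905]
tr(P') = 11.4440

-1.2822 0.8548 -0.0996 0.0664


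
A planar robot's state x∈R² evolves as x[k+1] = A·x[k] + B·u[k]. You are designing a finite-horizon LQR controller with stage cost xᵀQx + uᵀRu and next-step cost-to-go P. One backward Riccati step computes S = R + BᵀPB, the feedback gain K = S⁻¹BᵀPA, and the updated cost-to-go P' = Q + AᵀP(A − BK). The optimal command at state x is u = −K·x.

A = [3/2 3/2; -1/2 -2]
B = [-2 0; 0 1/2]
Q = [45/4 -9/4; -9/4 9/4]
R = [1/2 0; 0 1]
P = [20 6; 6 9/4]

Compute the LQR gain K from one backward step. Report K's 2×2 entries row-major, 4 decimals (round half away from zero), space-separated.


BᵀP = [-40.0000 -12.0000; 3.0000 1.1250]
S = R + BᵀPB = [1/2 0; 0 1] + [80.0000 -6.0000; -6.0000 0.5625] = [80.5000 -6.0000; -6.0000 1.5625]
BᵀPA = [-54.0000 -36.0000; 3.9375 2.2500]
K = S⁻¹·BᵀPA = [-0.6766 -0.4762; -0.0783 -0.3884]
A−BK = [0.1467 0.5477; -0.4608 -1.8058]
AᵀP(A−BK) = [0.3321 0.5670; 0.5670 1.7323]
P' = Q + AᵀP(A−BK) = [11.5821 -1.6830; -1.6830 3.9823]
tr(P') = 15.5644

-0.6766 -0.4762 -0.0783 -0.3884


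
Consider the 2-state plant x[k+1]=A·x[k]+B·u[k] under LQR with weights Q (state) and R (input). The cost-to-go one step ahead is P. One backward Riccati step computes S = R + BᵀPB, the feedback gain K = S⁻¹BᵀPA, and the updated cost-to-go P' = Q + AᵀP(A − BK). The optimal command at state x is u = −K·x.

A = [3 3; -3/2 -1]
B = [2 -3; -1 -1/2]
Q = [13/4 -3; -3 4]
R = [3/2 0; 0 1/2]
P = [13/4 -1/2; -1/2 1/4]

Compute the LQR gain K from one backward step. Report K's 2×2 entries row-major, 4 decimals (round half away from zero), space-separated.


0.4220 0.3596 -0.7758 -0.7964

BᵀP = [7.0000 -1.2500; -9.5000 1.3750]
S = R + BᵀPB = [3/2 0; 0 1/2] + [15.2500 -20.3750; -20.3750 27.8125] = [16.7500 -20.3750; -20.3750 28.3125]
BᵀPA = [22.8750 22.2500; -30.5625 -29.8750]
K = S⁻¹·BᵀPA = [0.4220 0.3596; -0.7758 -0.7964]
A−BK = [-0.1713 -0.1084; -1.4659 -1.0386]
AᵀP(A−BK) = [0.9495 0.8091; 0.8091 0.7064]
P' = Q + AᵀP(A−BK) = [4.1995 -2.1909; -2.1909 4.7064]
tr(P') = 8.9059


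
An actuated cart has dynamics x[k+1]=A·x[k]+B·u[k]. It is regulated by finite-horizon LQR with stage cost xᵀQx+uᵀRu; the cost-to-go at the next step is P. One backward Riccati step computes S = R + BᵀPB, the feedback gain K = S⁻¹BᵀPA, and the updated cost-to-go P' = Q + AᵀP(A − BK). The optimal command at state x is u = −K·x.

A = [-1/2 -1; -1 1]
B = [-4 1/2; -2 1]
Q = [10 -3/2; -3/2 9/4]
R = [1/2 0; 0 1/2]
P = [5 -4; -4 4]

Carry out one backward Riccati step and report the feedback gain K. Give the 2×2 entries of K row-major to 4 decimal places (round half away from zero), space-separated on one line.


-0.0189 0.5296 -0.6927 1.3948

BᵀP = [-12.0000 8.0000; -1.5000 2.0000]
S = R + BᵀPB = [1/2 0; 0 1/2] + [32.0000 2.0000; 2.0000 1.2500] = [32.5000 2.0000; 2.0000 1.7500]
BᵀPA = [-2.0000 20.0000; -1.2500 3.5000]
K = S⁻¹·BᵀPA = [-0.0189 0.5296; -0.6927 1.3948]
A−BK = [-0.2293 0.4208; -0.3452 0.6643]
AᵀP(A−BK) = [0.3463 -0.6974; -0.6974 1.5272]
P' = Q + AᵀP(A−BK) = [10.3463 -2.1974; -2.1974 3.7772]
tr(P') = 14.1235


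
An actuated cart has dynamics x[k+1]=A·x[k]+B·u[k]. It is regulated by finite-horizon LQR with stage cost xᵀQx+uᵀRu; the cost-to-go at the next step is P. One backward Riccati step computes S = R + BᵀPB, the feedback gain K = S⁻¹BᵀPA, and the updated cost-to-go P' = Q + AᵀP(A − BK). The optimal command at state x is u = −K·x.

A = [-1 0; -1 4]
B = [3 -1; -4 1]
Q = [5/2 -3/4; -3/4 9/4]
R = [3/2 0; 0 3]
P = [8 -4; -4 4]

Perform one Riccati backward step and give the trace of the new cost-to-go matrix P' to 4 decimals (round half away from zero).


18.2128

BᵀP = [40.0000 -28.0000; -12.0000 8.0000]
S = R + BᵀPB = [3/2 0; 0 3] + [232.0000 -68.0000; -68.0000 20.0000] = [233.5000 -68.0000; -68.0000 23.0000]
BᵀPA = [-12.0000 -112.0000; 4.0000 32.0000]
K = S⁻¹·BᵀPA = [-0.0054 -0.5358; 0.1581 -0.1929]
A−BK = [-0.8259 1.4146; -1.1795 2.0496]
AᵀP(A−BK) = [3.3034 -5.6584; -5.6584 10.1594]
P' = Q + AᵀP(A−BK) = [5.8034 -6.4084; -6.4084 12.4094]
tr(P') = 18.2128


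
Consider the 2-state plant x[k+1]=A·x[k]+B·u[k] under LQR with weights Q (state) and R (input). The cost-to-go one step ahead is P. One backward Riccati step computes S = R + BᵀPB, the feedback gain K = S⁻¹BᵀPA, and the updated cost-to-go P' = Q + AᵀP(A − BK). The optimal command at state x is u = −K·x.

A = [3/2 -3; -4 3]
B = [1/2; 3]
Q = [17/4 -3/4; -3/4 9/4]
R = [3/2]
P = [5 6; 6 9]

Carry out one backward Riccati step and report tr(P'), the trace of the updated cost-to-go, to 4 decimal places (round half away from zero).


BᵀP = [20.5000 30.0000]
S = R + BᵀPB = [3/2] + [100.2500] = [101.7500]
BᵀPA = [-89.2500 28.5000]
K = S⁻¹·BᵀPA = [-0.8771 0.2801]
A−BK = [1.9386 -3.1400; -1.3686 2.1597]
AᵀP(A−BK) = [4.9644 -6.5012; -6.5012 10.0172]
P' = Q + AᵀP(A−BK) = [9.2144 -7.2512; -7.2512 12.2672]
tr(P') = 21.4816

21.4816
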